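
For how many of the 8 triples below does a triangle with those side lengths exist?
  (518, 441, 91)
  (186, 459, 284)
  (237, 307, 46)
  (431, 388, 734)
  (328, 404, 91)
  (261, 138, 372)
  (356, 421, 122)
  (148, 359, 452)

(91,441,518): 91+441 > 518 → valid
(186,284,459): 186+284 > 459 → valid
(46,237,307): 46+237 ≤ 307 → not valid
(388,431,734): 388+431 > 734 → valid
(91,328,404): 91+328 > 404 → valid
(138,261,372): 138+261 > 372 → valid
(122,356,421): 122+356 > 421 → valid
(148,359,452): 148+359 > 452 → valid
7 of the 8 triples form a triangle.

7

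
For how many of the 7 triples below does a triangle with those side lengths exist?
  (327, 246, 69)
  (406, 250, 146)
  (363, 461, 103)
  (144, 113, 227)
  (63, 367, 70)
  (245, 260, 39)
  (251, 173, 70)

3

(69,246,327): 69+246 ≤ 327 → not valid
(146,250,406): 146+250 ≤ 406 → not valid
(103,363,461): 103+363 > 461 → valid
(113,144,227): 113+144 > 227 → valid
(63,70,367): 63+70 ≤ 367 → not valid
(39,245,260): 39+245 > 260 → valid
(70,173,251): 70+173 ≤ 251 → not valid
3 of the 7 triples form a triangle.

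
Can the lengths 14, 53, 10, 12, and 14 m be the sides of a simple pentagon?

For a pentagon, each side must be shorter than the sum of the others.
Here the longest side is 53, but the remaining 4 sides sum to only 50.

No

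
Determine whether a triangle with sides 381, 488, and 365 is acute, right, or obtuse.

Compare the square of the longest side to the sum of squares of the other two: 365² + 381² = 278386 > 238144 = 488².

acute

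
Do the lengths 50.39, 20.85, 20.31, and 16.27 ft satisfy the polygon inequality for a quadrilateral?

A quadrilateral exists iff every side is shorter than the sum of the others — equivalently, the longest side is less than the sum of the rest.
Longest side 50.39 < 57.43 (sum of the remaining 3), so yes.

Yes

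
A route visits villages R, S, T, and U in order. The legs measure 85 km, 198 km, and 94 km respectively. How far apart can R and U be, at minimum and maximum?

19 ≤ RU ≤ 377 km

The maximum is all hops collinear in one direction: 85 + 198 + 94 = 377.
The longest hop is 198; the others sum to 179. Folding the others back against it leaves at least 198 − 179 = 19.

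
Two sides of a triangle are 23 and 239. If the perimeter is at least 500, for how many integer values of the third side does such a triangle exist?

24

Triangle inequality: 216 < x < 262. Perimeter ≥ 500 gives x ≥ 500 − 23 − 239 = 238.
So 238 ≤ x < 262; integers 238 through 261: 24 values.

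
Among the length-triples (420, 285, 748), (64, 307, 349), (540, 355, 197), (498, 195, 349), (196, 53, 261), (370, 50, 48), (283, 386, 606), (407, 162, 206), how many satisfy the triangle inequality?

(285,420,748): 285+420 ≤ 748 → not valid
(64,307,349): 64+307 > 349 → valid
(197,355,540): 197+355 > 540 → valid
(195,349,498): 195+349 > 498 → valid
(53,196,261): 53+196 ≤ 261 → not valid
(48,50,370): 48+50 ≤ 370 → not valid
(283,386,606): 283+386 > 606 → valid
(162,206,407): 162+206 ≤ 407 → not valid
4 of the 8 triples form a triangle.

4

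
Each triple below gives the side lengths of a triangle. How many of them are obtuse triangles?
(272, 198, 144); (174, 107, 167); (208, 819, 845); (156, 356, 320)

1

(272,198,144): 144²+198² = 59940 < 73984 = 272² → obtuse
(174,107,167): 107²+167² = 39338 > 30276 = 174² → acute
(208,819,845): 208²+819² = 714025 = 845² → right
(156,356,320): 156²+320² = 126736 = 356² → right
1 of the 4 is obtuse.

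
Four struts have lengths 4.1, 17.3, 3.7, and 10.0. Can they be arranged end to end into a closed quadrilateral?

Yes

A quadrilateral exists iff every side is shorter than the sum of the others — equivalently, the longest side is less than the sum of the rest.
Longest side 17.3 < 17.8 (sum of the remaining 3), so yes.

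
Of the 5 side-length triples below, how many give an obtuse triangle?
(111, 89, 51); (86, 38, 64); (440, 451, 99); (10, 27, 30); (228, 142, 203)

3

(111,89,51): 51²+89² = 10522 < 12321 = 111² → obtuse
(86,38,64): 38²+64² = 5540 < 7396 = 86² → obtuse
(440,451,99): 99²+440² = 203401 = 451² → right
(10,27,30): 10²+27² = 829 < 900 = 30² → obtuse
(228,142,203): 142²+203² = 61373 > 51984 = 228² → acute
3 of the 5 are obtuse.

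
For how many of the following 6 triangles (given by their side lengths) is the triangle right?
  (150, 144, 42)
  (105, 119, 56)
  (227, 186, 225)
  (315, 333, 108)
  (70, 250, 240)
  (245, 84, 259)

(150,144,42): 42²+144² = 22500 = 150² → right
(105,119,56): 56²+105² = 14161 = 119² → right
(227,186,225): 186²+225² = 85221 > 51529 = 227² → acute
(315,333,108): 108²+315² = 110889 = 333² → right
(70,250,240): 70²+240² = 62500 = 250² → right
(245,84,259): 84²+245² = 67081 = 259² → right
5 of the 6 are right.

5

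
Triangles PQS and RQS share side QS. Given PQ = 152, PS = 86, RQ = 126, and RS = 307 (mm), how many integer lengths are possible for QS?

From triangle PQS: 66 < QS < 238.
From triangle RQS: 181 < QS < 433.
Intersection: 181 < QS < 238, so integers 182 through 237: 56 values.

56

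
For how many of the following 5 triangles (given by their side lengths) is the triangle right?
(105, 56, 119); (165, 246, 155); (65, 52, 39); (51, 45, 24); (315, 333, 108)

(105,56,119): 56²+105² = 14161 = 119² → right
(165,246,155): 155²+165² = 51250 < 60516 = 246² → obtuse
(65,52,39): 39²+52² = 4225 = 65² → right
(51,45,24): 24²+45² = 2601 = 51² → right
(315,333,108): 108²+315² = 110889 = 333² → right
4 of the 5 are right.

4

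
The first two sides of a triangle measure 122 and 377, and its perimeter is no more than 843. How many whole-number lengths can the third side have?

Triangle inequality: 255 < x < 499. Perimeter ≤ 843 gives x ≤ 843 − 122 − 377 = 344.
So 255 < x ≤ 344; integers 256 through 344: 89 values.

89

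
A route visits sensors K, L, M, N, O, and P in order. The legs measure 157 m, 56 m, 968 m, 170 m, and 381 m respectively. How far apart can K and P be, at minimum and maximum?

204 ≤ KP ≤ 1732 m

The maximum is all hops collinear in one direction: 157 + 56 + 968 + 170 + 381 = 1732.
The longest hop is 968; the others sum to 764. Folding the others back against it leaves at least 968 − 764 = 204.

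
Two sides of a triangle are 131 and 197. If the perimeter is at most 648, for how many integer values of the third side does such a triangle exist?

Triangle inequality: 66 < x < 328. Perimeter ≤ 648 gives x ≤ 648 − 131 − 197 = 320.
So 66 < x ≤ 320; integers 67 through 320: 254 values.

254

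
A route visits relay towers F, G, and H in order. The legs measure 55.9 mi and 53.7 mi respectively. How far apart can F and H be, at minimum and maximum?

By the triangle inequality, |55.9 − 53.7| ≤ FH ≤ 55.9 + 53.7.

2.2 ≤ FH ≤ 109.6 mi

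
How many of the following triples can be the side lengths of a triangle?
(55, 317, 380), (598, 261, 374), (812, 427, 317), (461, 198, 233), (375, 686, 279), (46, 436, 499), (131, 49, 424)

(55,317,380): 55+317 ≤ 380 → not valid
(261,374,598): 261+374 > 598 → valid
(317,427,812): 317+427 ≤ 812 → not valid
(198,233,461): 198+233 ≤ 461 → not valid
(279,375,686): 279+375 ≤ 686 → not valid
(46,436,499): 46+436 ≤ 499 → not valid
(49,131,424): 49+131 ≤ 424 → not valid
1 of the 7 triples forms a triangle.

1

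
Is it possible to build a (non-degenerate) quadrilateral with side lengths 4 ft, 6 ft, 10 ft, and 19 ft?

Yes

A quadrilateral exists iff every side is shorter than the sum of the others — equivalently, the longest side is less than the sum of the rest.
Longest side 19 < 20 (sum of the remaining 3), so yes.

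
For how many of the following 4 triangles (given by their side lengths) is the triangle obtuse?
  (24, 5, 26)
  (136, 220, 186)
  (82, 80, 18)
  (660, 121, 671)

1

(24,5,26): 5²+24² = 601 < 676 = 26² → obtuse
(136,220,186): 136²+186² = 53092 > 48400 = 220² → acute
(82,80,18): 18²+80² = 6724 = 82² → right
(660,121,671): 121²+660² = 450241 = 671² → right
1 of the 4 is obtuse.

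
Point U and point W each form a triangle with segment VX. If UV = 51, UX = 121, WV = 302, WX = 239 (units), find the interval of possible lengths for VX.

From triangle UVX: |51 − 121| < VX < 51 + 121, i.e. 70 < VX < 172.
From triangle WVX: 63 < VX < 541.
Both must hold, so VX lies in the intersection.

70 < VX < 172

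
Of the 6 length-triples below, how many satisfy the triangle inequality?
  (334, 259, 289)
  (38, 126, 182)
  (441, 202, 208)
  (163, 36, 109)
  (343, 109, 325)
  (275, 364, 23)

(259,289,334): 259+289 > 334 → valid
(38,126,182): 38+126 ≤ 182 → not valid
(202,208,441): 202+208 ≤ 441 → not valid
(36,109,163): 36+109 ≤ 163 → not valid
(109,325,343): 109+325 > 343 → valid
(23,275,364): 23+275 ≤ 364 → not valid
2 of the 6 triples form a triangle.

2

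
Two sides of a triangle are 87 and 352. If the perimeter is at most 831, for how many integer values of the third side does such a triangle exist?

127

Triangle inequality: 265 < x < 439. Perimeter ≤ 831 gives x ≤ 831 − 87 − 352 = 392.
So 265 < x ≤ 392; integers 266 through 392: 127 values.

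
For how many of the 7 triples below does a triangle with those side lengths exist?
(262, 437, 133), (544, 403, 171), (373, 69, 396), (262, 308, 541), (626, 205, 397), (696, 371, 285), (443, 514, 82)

(133,262,437): 133+262 ≤ 437 → not valid
(171,403,544): 171+403 > 544 → valid
(69,373,396): 69+373 > 396 → valid
(262,308,541): 262+308 > 541 → valid
(205,397,626): 205+397 ≤ 626 → not valid
(285,371,696): 285+371 ≤ 696 → not valid
(82,443,514): 82+443 > 514 → valid
4 of the 7 triples form a triangle.

4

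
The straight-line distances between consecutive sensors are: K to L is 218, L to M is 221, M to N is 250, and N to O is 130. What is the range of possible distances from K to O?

0 ≤ KO ≤ 819

The maximum is all hops collinear in one direction: 218 + 221 + 250 + 130 = 819.
The longest hop is 250; the others sum to 569. Since 250 ≤ 569, the path can fold back on itself completely, so the minimum distance is 0.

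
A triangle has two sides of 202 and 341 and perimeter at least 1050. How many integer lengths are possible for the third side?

Triangle inequality: 139 < x < 543. Perimeter ≥ 1050 gives x ≥ 1050 − 202 − 341 = 507.
So 507 ≤ x < 543; integers 507 through 542: 36 values.

36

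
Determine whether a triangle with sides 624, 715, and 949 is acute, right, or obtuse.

Compare the square of the longest side to the sum of squares of the other two: 624² + 715² = 900601 = 949².

right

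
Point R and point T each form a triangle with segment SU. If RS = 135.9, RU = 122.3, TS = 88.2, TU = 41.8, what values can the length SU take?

46.4 < SU < 130.0

From triangle RSU: |135.9 − 122.3| < SU < 135.9 + 122.3, i.e. 13.6 < SU < 258.2.
From triangle TSU: 46.4 < SU < 130.0.
Both must hold, so SU lies in the intersection.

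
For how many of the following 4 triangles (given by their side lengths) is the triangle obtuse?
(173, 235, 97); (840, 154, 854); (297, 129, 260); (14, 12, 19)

(173,235,97): 97²+173² = 39338 < 55225 = 235² → obtuse
(840,154,854): 154²+840² = 729316 = 854² → right
(297,129,260): 129²+260² = 84241 < 88209 = 297² → obtuse
(14,12,19): 12²+14² = 340 < 361 = 19² → obtuse
3 of the 4 are obtuse.

3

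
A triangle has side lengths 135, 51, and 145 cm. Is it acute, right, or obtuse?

obtuse

Compare the square of the longest side to the sum of squares of the other two: 51² + 135² = 20826 < 21025 = 145².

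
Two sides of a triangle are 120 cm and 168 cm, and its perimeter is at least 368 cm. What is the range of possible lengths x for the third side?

80 ≤ x < 288 cm

Triangle inequality alone gives 48 < x < 288.
The perimeter condition gives x ≥ 368 − 120 − 168 = 80.
Intersecting the two: 80 ≤ x < 288.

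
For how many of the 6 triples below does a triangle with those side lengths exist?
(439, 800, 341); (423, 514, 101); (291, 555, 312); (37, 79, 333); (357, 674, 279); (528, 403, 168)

3

(341,439,800): 341+439 ≤ 800 → not valid
(101,423,514): 101+423 > 514 → valid
(291,312,555): 291+312 > 555 → valid
(37,79,333): 37+79 ≤ 333 → not valid
(279,357,674): 279+357 ≤ 674 → not valid
(168,403,528): 168+403 > 528 → valid
3 of the 6 triples form a triangle.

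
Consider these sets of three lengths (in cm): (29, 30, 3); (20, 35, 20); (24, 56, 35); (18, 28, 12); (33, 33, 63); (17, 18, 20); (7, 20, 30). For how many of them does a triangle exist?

(3,29,30): 3+29 > 30 → valid
(20,20,35): 20+20 > 35 → valid
(24,35,56): 24+35 > 56 → valid
(12,18,28): 12+18 > 28 → valid
(33,33,63): 33+33 > 63 → valid
(17,18,20): 17+18 > 20 → valid
(7,20,30): 7+20 ≤ 30 → not valid
6 of the 7 triples form a triangle.

6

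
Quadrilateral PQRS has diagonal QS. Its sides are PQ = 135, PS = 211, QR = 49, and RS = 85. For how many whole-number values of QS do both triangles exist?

From triangle PQS: 76 < QS < 346.
From triangle RQS: 36 < QS < 134.
Intersection: 76 < QS < 134, so integers 77 through 133: 57 values.

57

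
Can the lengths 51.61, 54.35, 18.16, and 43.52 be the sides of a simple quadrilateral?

Yes

A quadrilateral exists iff every side is shorter than the sum of the others — equivalently, the longest side is less than the sum of the rest.
Longest side 54.35 < 113.29 (sum of the remaining 3), so yes.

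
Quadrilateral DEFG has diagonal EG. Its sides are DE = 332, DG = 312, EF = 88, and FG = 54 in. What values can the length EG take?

From triangle DEG: |332 − 312| < EG < 332 + 312, i.e. 20 < EG < 644.
From triangle FEG: 34 < EG < 142.
Both must hold, so EG lies in the intersection.

34 < EG < 142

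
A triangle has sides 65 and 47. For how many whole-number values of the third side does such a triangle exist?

The third side lies in the open interval (18, 112).
Integers from 19 to 111 inclusive: 111 − 19 + 1 = 93.

93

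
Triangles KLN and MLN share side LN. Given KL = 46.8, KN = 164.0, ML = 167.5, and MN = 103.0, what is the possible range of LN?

From triangle KLN: |46.8 − 164.0| < LN < 46.8 + 164.0, i.e. 117.2 < LN < 210.8.
From triangle MLN: 64.5 < LN < 270.5.
Both must hold, so LN lies in the intersection.

117.2 < LN < 210.8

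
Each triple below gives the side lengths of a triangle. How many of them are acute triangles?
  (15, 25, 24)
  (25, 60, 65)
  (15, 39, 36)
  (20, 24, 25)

2

(15,25,24): 15²+24² = 801 > 625 = 25² → acute
(25,60,65): 25²+60² = 4225 = 65² → right
(15,39,36): 15²+36² = 1521 = 39² → right
(20,24,25): 20²+24² = 976 > 625 = 25² → acute
2 of the 4 are acute.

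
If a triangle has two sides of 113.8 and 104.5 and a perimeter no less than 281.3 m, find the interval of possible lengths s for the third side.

Triangle inequality alone gives 9.3 < s < 218.3.
The perimeter condition gives s ≥ 281.3 − 113.8 − 104.5 = 63.0.
Intersecting the two: 63.0 ≤ s < 218.3.

63.0 ≤ s < 218.3 m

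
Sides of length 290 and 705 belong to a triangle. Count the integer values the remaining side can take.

579

The third side lies in the open interval (415, 995).
Integers from 416 to 994 inclusive: 994 − 416 + 1 = 579.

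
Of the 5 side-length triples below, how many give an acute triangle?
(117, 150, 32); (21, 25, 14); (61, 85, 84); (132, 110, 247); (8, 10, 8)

3

(117,150,32): 32+117 ≤ 150, not a triangle
(21,25,14): 14²+21² = 637 > 625 = 25² → acute
(61,85,84): 61²+84² = 10777 > 7225 = 85² → acute
(132,110,247): 110+132 ≤ 247, not a triangle
(8,10,8): 8²+8² = 128 > 100 = 10² → acute
3 of the 5 are acute.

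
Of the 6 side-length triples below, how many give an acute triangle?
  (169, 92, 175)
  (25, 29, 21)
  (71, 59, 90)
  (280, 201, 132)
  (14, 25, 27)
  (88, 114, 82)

(169,92,175): 92²+169² = 37025 > 30625 = 175² → acute
(25,29,21): 21²+25² = 1066 > 841 = 29² → acute
(71,59,90): 59²+71² = 8522 > 8100 = 90² → acute
(280,201,132): 132²+201² = 57825 < 78400 = 280² → obtuse
(14,25,27): 14²+25² = 821 > 729 = 27² → acute
(88,114,82): 82²+88² = 14468 > 12996 = 114² → acute
5 of the 6 are acute.

5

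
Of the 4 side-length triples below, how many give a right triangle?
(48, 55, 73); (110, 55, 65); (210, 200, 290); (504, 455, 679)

3

(48,55,73): 48²+55² = 5329 = 73² → right
(110,55,65): 55²+65² = 7250 < 12100 = 110² → obtuse
(210,200,290): 200²+210² = 84100 = 290² → right
(504,455,679): 455²+504² = 461041 = 679² → right
3 of the 4 are right.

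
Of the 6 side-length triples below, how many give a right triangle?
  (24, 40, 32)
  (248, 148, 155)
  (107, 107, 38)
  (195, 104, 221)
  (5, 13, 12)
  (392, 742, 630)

(24,40,32): 24²+32² = 1600 = 40² → right
(248,148,155): 148²+155² = 45929 < 61504 = 248² → obtuse
(107,107,38): 38²+107² = 12893 > 11449 = 107² → acute
(195,104,221): 104²+195² = 48841 = 221² → right
(5,13,12): 5²+12² = 169 = 13² → right
(392,742,630): 392²+630² = 550564 = 742² → right
4 of the 6 are right.

4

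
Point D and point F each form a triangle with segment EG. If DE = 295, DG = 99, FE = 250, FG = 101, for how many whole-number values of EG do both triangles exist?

From triangle DEG: 196 < EG < 394.
From triangle FEG: 149 < EG < 351.
Intersection: 196 < EG < 351, so integers 197 through 350: 154 values.

154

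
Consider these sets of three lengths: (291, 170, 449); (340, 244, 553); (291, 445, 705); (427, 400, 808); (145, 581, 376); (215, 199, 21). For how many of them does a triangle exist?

5

(170,291,449): 170+291 > 449 → valid
(244,340,553): 244+340 > 553 → valid
(291,445,705): 291+445 > 705 → valid
(400,427,808): 400+427 > 808 → valid
(145,376,581): 145+376 ≤ 581 → not valid
(21,199,215): 21+199 > 215 → valid
5 of the 6 triples form a triangle.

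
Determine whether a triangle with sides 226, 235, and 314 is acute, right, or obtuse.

Compare the square of the longest side to the sum of squares of the other two: 226² + 235² = 106301 > 98596 = 314².

acute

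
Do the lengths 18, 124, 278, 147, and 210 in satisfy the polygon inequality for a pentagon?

Yes

A pentagon exists iff every side is shorter than the sum of the others — equivalently, the longest side is less than the sum of the rest.
Longest side 278 < 499 (sum of the remaining 4), so yes.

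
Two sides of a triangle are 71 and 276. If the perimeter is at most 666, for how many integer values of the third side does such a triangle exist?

Triangle inequality: 205 < x < 347. Perimeter ≤ 666 gives x ≤ 666 − 71 − 276 = 319.
So 205 < x ≤ 319; integers 206 through 319: 114 values.

114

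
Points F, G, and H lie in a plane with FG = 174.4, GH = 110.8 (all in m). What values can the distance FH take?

63.6 ≤ FH ≤ 285.2 m

By the triangle inequality, |174.4 − 110.8| ≤ FH ≤ 174.4 + 110.8.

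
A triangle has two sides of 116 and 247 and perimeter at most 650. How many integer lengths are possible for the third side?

156

Triangle inequality: 131 < x < 363. Perimeter ≤ 650 gives x ≤ 650 − 116 − 247 = 287.
So 131 < x ≤ 287; integers 132 through 287: 156 values.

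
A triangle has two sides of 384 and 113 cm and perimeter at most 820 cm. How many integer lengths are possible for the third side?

52

Triangle inequality: 271 < x < 497. Perimeter ≤ 820 gives x ≤ 820 − 384 − 113 = 323.
So 271 < x ≤ 323; integers 272 through 323: 52 values.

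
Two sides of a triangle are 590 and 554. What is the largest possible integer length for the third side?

1143

The third side must be strictly less than 590 + 554 = 1144.
The largest integer below 1144 is 1143.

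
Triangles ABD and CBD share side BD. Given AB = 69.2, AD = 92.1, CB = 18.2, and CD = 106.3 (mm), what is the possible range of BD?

88.1 < BD < 124.5

From triangle ABD: |69.2 − 92.1| < BD < 69.2 + 92.1, i.e. 22.9 < BD < 161.3.
From triangle CBD: 88.1 < BD < 124.5.
Both must hold, so BD lies in the intersection.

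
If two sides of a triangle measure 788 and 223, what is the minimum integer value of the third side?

The third side must be strictly greater than |788 − 223| = 565.
The smallest integer above 565 is 566.

566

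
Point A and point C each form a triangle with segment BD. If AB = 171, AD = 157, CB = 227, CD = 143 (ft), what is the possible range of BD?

84 < BD < 328

From triangle ABD: |171 − 157| < BD < 171 + 157, i.e. 14 < BD < 328.
From triangle CBD: 84 < BD < 370.
Both must hold, so BD lies in the intersection.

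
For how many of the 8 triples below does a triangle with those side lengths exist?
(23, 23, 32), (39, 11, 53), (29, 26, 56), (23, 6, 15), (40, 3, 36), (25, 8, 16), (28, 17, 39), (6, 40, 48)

(23,23,32): 23+23 > 32 → valid
(11,39,53): 11+39 ≤ 53 → not valid
(26,29,56): 26+29 ≤ 56 → not valid
(6,15,23): 6+15 ≤ 23 → not valid
(3,36,40): 3+36 ≤ 40 → not valid
(8,16,25): 8+16 ≤ 25 → not valid
(17,28,39): 17+28 > 39 → valid
(6,40,48): 6+40 ≤ 48 → not valid
2 of the 8 triples form a triangle.

2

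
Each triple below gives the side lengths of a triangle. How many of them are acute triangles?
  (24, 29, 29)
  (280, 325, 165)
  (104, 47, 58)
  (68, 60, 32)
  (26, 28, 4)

1

(24,29,29): 24²+29² = 1417 > 841 = 29² → acute
(280,325,165): 165²+280² = 105625 = 325² → right
(104,47,58): 47²+58² = 5573 < 10816 = 104² → obtuse
(68,60,32): 32²+60² = 4624 = 68² → right
(26,28,4): 4²+26² = 692 < 784 = 28² → obtuse
1 of the 5 is acute.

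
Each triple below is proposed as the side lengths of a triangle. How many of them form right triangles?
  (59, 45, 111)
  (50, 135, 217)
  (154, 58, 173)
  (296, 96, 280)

1

(59,45,111): 45+59 ≤ 111, not a triangle
(50,135,217): 50+135 ≤ 217, not a triangle
(154,58,173): 58²+154² = 27080 < 29929 = 173² → obtuse
(296,96,280): 96²+280² = 87616 = 296² → right
1 of the 4 is right.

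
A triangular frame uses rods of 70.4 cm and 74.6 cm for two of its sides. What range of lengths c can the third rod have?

By the triangle inequality, c must be less than 70.4 + 74.6 = 145.0 and greater than |70.4 − 74.6| = 4.2.

4.2 < c < 145.0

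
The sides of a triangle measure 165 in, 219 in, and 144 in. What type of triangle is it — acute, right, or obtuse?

right

Compare the square of the longest side to the sum of squares of the other two: 144² + 165² = 47961 = 219².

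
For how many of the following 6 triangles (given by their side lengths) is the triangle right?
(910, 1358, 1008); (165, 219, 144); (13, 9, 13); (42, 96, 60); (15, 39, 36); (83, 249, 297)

3

(910,1358,1008): 910²+1008² = 1844164 = 1358² → right
(165,219,144): 144²+165² = 47961 = 219² → right
(13,9,13): 9²+13² = 250 > 169 = 13² → acute
(42,96,60): 42²+60² = 5364 < 9216 = 96² → obtuse
(15,39,36): 15²+36² = 1521 = 39² → right
(83,249,297): 83²+249² = 68890 < 88209 = 297² → obtuse
3 of the 6 are right.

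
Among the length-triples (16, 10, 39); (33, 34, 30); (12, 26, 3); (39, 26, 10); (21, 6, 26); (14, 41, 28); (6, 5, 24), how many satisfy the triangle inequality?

(10,16,39): 10+16 ≤ 39 → not valid
(30,33,34): 30+33 > 34 → valid
(3,12,26): 3+12 ≤ 26 → not valid
(10,26,39): 10+26 ≤ 39 → not valid
(6,21,26): 6+21 > 26 → valid
(14,28,41): 14+28 > 41 → valid
(5,6,24): 5+6 ≤ 24 → not valid
3 of the 7 triples form a triangle.

3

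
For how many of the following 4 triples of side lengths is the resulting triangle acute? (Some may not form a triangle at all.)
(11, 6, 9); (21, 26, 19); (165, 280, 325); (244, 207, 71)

1

(11,6,9): 6²+9² = 117 < 121 = 11² → obtuse
(21,26,19): 19²+21² = 802 > 676 = 26² → acute
(165,280,325): 165²+280² = 105625 = 325² → right
(244,207,71): 71²+207² = 47890 < 59536 = 244² → obtuse
1 of the 4 is acute.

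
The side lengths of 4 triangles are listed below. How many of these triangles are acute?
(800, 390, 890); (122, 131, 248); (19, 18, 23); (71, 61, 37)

(800,390,890): 390²+800² = 792100 = 890² → right
(122,131,248): 122²+131² = 32045 < 61504 = 248² → obtuse
(19,18,23): 18²+19² = 685 > 529 = 23² → acute
(71,61,37): 37²+61² = 5090 > 5041 = 71² → acute
2 of the 4 are acute.

2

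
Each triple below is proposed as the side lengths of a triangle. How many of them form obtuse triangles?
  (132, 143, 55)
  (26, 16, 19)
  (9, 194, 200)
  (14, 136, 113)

2

(132,143,55): 55²+132² = 20449 = 143² → right
(26,16,19): 16²+19² = 617 < 676 = 26² → obtuse
(9,194,200): 9²+194² = 37717 < 40000 = 200² → obtuse
(14,136,113): 14+113 ≤ 136, not a triangle
2 of the 4 are obtuse.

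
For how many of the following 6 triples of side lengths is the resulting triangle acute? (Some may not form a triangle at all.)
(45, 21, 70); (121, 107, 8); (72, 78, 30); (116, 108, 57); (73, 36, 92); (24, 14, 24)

2

(45,21,70): 21+45 ≤ 70, not a triangle
(121,107,8): 8+107 ≤ 121, not a triangle
(72,78,30): 30²+72² = 6084 = 78² → right
(116,108,57): 57²+108² = 14913 > 13456 = 116² → acute
(73,36,92): 36²+73² = 6625 < 8464 = 92² → obtuse
(24,14,24): 14²+24² = 772 > 576 = 24² → acute
2 of the 6 are acute.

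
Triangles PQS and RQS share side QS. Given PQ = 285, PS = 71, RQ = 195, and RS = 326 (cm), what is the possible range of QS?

From triangle PQS: |285 − 71| < QS < 285 + 71, i.e. 214 < QS < 356.
From triangle RQS: 131 < QS < 521.
Both must hold, so QS lies in the intersection.

214 < QS < 356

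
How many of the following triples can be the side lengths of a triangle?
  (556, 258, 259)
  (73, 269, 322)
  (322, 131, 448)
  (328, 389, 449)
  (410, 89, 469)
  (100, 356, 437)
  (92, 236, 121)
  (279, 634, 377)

6

(258,259,556): 258+259 ≤ 556 → not valid
(73,269,322): 73+269 > 322 → valid
(131,322,448): 131+322 > 448 → valid
(328,389,449): 328+389 > 449 → valid
(89,410,469): 89+410 > 469 → valid
(100,356,437): 100+356 > 437 → valid
(92,121,236): 92+121 ≤ 236 → not valid
(279,377,634): 279+377 > 634 → valid
6 of the 8 triples form a triangle.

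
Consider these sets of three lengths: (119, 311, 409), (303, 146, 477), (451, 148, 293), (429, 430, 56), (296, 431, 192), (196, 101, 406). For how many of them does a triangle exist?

3

(119,311,409): 119+311 > 409 → valid
(146,303,477): 146+303 ≤ 477 → not valid
(148,293,451): 148+293 ≤ 451 → not valid
(56,429,430): 56+429 > 430 → valid
(192,296,431): 192+296 > 431 → valid
(101,196,406): 101+196 ≤ 406 → not valid
3 of the 6 triples form a triangle.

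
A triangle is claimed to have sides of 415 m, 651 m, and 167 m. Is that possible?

The longest side is 651, but the other two sum to only 582.
582 < 651, so the triangle inequality fails.

No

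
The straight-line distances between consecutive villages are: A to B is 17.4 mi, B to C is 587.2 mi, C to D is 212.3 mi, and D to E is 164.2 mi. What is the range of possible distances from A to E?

193.3 ≤ AE ≤ 981.1 mi

The maximum is all hops collinear in one direction: 17.4 + 587.2 + 212.3 + 164.2 = 981.1.
The longest hop is 587.2; the others sum to 393.9. Folding the others back against it leaves at least 587.2 − 393.9 = 193.3.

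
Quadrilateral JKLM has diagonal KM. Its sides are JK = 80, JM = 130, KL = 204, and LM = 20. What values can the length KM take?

From triangle JKM: |80 − 130| < KM < 80 + 130, i.e. 50 < KM < 210.
From triangle LKM: 184 < KM < 224.
Both must hold, so KM lies in the intersection.

184 < KM < 210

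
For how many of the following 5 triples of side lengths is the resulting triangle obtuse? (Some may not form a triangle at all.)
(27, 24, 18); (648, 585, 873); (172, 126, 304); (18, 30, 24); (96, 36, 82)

(27,24,18): 18²+24² = 900 > 729 = 27² → acute
(648,585,873): 585²+648² = 762129 = 873² → right
(172,126,304): 126+172 ≤ 304, not a triangle
(18,30,24): 18²+24² = 900 = 30² → right
(96,36,82): 36²+82² = 8020 < 9216 = 96² → obtuse
1 of the 5 is obtuse.

1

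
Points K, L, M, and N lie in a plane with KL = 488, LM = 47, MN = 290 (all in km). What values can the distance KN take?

The maximum is all hops collinear in one direction: 488 + 47 + 290 = 825.
The longest hop is 488; the others sum to 337. Folding the others back against it leaves at least 488 − 337 = 151.

151 ≤ KN ≤ 825 km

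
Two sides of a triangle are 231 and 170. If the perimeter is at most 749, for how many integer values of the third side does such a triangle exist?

Triangle inequality: 61 < x < 401. Perimeter ≤ 749 gives x ≤ 749 − 231 − 170 = 348.
So 61 < x ≤ 348; integers 62 through 348: 287 values.

287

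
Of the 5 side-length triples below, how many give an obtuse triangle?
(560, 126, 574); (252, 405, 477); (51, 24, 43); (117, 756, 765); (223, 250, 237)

1

(560,126,574): 126²+560² = 329476 = 574² → right
(252,405,477): 252²+405² = 227529 = 477² → right
(51,24,43): 24²+43² = 2425 < 2601 = 51² → obtuse
(117,756,765): 117²+756² = 585225 = 765² → right
(223,250,237): 223²+237² = 105898 > 62500 = 250² → acute
1 of the 5 is obtuse.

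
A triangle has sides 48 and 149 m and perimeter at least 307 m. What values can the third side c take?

Triangle inequality alone gives 101 < c < 197.
The perimeter condition gives c ≥ 307 − 48 − 149 = 110.
Intersecting the two: 110 ≤ c < 197.

110 ≤ c < 197 m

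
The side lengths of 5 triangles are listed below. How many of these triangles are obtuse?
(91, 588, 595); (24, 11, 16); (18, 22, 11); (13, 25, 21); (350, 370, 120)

3

(91,588,595): 91²+588² = 354025 = 595² → right
(24,11,16): 11²+16² = 377 < 576 = 24² → obtuse
(18,22,11): 11²+18² = 445 < 484 = 22² → obtuse
(13,25,21): 13²+21² = 610 < 625 = 25² → obtuse
(350,370,120): 120²+350² = 136900 = 370² → right
3 of the 5 are obtuse.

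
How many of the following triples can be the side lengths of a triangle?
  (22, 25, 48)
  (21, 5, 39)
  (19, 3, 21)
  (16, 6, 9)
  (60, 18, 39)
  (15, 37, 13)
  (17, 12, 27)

2

(22,25,48): 22+25 ≤ 48 → not valid
(5,21,39): 5+21 ≤ 39 → not valid
(3,19,21): 3+19 > 21 → valid
(6,9,16): 6+9 ≤ 16 → not valid
(18,39,60): 18+39 ≤ 60 → not valid
(13,15,37): 13+15 ≤ 37 → not valid
(12,17,27): 12+17 > 27 → valid
2 of the 7 triples form a triangle.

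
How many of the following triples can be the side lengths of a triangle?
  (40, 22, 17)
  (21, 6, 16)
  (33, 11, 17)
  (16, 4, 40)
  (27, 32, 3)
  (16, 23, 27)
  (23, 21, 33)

(17,22,40): 17+22 ≤ 40 → not valid
(6,16,21): 6+16 > 21 → valid
(11,17,33): 11+17 ≤ 33 → not valid
(4,16,40): 4+16 ≤ 40 → not valid
(3,27,32): 3+27 ≤ 32 → not valid
(16,23,27): 16+23 > 27 → valid
(21,23,33): 21+23 > 33 → valid
3 of the 7 triples form a triangle.

3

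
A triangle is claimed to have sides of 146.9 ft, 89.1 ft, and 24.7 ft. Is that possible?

The longest side is 146.9, but the other two sum to only 113.8.
113.8 < 146.9, so the triangle inequality fails.

No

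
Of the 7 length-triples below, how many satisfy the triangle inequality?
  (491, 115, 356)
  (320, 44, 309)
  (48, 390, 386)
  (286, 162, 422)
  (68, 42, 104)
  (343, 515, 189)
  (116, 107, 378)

(115,356,491): 115+356 ≤ 491 → not valid
(44,309,320): 44+309 > 320 → valid
(48,386,390): 48+386 > 390 → valid
(162,286,422): 162+286 > 422 → valid
(42,68,104): 42+68 > 104 → valid
(189,343,515): 189+343 > 515 → valid
(107,116,378): 107+116 ≤ 378 → not valid
5 of the 7 triples form a triangle.

5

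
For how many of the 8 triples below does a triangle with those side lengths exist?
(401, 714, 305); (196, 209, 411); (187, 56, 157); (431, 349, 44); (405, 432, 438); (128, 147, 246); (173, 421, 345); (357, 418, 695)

(305,401,714): 305+401 ≤ 714 → not valid
(196,209,411): 196+209 ≤ 411 → not valid
(56,157,187): 56+157 > 187 → valid
(44,349,431): 44+349 ≤ 431 → not valid
(405,432,438): 405+432 > 438 → valid
(128,147,246): 128+147 > 246 → valid
(173,345,421): 173+345 > 421 → valid
(357,418,695): 357+418 > 695 → valid
5 of the 8 triples form a triangle.

5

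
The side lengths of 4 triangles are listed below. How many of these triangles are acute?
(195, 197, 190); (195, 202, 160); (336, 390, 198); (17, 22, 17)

(195,197,190): 190²+195² = 74125 > 38809 = 197² → acute
(195,202,160): 160²+195² = 63625 > 40804 = 202² → acute
(336,390,198): 198²+336² = 152100 = 390² → right
(17,22,17): 17²+17² = 578 > 484 = 22² → acute
3 of the 4 are acute.

3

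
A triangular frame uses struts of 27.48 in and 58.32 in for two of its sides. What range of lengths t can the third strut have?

By the triangle inequality, t must be less than 27.48 + 58.32 = 85.80 and greater than |27.48 − 58.32| = 30.84.

30.84 < t < 85.80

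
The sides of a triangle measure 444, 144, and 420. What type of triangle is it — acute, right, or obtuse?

Compare the square of the longest side to the sum of squares of the other two: 144² + 420² = 197136 = 444².

right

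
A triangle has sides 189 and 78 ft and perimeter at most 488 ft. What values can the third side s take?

Triangle inequality alone gives 111 < s < 267.
The perimeter condition gives s ≤ 488 − 189 − 78 = 221.
Intersecting the two: 111 < s ≤ 221.

111 < s ≤ 221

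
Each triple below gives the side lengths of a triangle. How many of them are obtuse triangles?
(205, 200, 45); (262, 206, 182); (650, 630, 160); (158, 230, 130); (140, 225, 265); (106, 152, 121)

(205,200,45): 45²+200² = 42025 = 205² → right
(262,206,182): 182²+206² = 75560 > 68644 = 262² → acute
(650,630,160): 160²+630² = 422500 = 650² → right
(158,230,130): 130²+158² = 41864 < 52900 = 230² → obtuse
(140,225,265): 140²+225² = 70225 = 265² → right
(106,152,121): 106²+121² = 25877 > 23104 = 152² → acute
1 of the 6 is obtuse.

1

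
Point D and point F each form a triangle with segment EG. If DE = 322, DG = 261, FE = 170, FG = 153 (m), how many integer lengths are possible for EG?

261

From triangle DEG: 61 < EG < 583.
From triangle FEG: 17 < EG < 323.
Intersection: 61 < EG < 323, so integers 62 through 322: 261 values.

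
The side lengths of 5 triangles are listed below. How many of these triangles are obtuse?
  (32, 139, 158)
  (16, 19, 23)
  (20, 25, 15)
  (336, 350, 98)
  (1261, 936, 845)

(32,139,158): 32²+139² = 20345 < 24964 = 158² → obtuse
(16,19,23): 16²+19² = 617 > 529 = 23² → acute
(20,25,15): 15²+20² = 625 = 25² → right
(336,350,98): 98²+336² = 122500 = 350² → right
(1261,936,845): 845²+936² = 1590121 = 1261² → right
1 of the 5 is obtuse.

1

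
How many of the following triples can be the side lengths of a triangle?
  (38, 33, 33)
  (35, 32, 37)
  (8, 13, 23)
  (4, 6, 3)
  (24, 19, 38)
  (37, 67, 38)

(33,33,38): 33+33 > 38 → valid
(32,35,37): 32+35 > 37 → valid
(8,13,23): 8+13 ≤ 23 → not valid
(3,4,6): 3+4 > 6 → valid
(19,24,38): 19+24 > 38 → valid
(37,38,67): 37+38 > 67 → valid
5 of the 6 triples form a triangle.

5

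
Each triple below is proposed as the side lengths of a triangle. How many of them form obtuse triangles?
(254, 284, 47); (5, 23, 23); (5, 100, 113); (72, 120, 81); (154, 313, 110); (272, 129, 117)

(254,284,47): 47²+254² = 66725 < 80656 = 284² → obtuse
(5,23,23): 5²+23² = 554 > 529 = 23² → acute
(5,100,113): 5+100 ≤ 113, not a triangle
(72,120,81): 72²+81² = 11745 < 14400 = 120² → obtuse
(154,313,110): 110+154 ≤ 313, not a triangle
(272,129,117): 117+129 ≤ 272, not a triangle
2 of the 6 are obtuse.

2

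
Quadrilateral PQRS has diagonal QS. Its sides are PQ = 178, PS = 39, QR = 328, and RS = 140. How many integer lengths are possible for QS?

28

From triangle PQS: 139 < QS < 217.
From triangle RQS: 188 < QS < 468.
Intersection: 188 < QS < 217, so integers 189 through 216: 28 values.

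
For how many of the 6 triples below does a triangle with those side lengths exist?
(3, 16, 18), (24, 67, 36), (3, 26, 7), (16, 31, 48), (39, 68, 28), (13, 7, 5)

1

(3,16,18): 3+16 > 18 → valid
(24,36,67): 24+36 ≤ 67 → not valid
(3,7,26): 3+7 ≤ 26 → not valid
(16,31,48): 16+31 ≤ 48 → not valid
(28,39,68): 28+39 ≤ 68 → not valid
(5,7,13): 5+7 ≤ 13 → not valid
1 of the 6 triples forms a triangle.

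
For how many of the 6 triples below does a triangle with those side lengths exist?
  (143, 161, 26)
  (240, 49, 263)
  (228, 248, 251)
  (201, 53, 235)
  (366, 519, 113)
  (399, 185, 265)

(26,143,161): 26+143 > 161 → valid
(49,240,263): 49+240 > 263 → valid
(228,248,251): 228+248 > 251 → valid
(53,201,235): 53+201 > 235 → valid
(113,366,519): 113+366 ≤ 519 → not valid
(185,265,399): 185+265 > 399 → valid
5 of the 6 triples form a triangle.

5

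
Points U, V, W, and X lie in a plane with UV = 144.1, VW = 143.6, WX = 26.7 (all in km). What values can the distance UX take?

The maximum is all hops collinear in one direction: 144.1 + 143.6 + 26.7 = 314.4.
The longest hop is 144.1; the others sum to 170.3. Since 144.1 ≤ 170.3, the path can fold back on itself completely, so the minimum distance is 0.

0 ≤ UX ≤ 314.4 km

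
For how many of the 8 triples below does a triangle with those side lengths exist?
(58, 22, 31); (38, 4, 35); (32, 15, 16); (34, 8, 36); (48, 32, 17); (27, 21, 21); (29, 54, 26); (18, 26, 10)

6

(22,31,58): 22+31 ≤ 58 → not valid
(4,35,38): 4+35 > 38 → valid
(15,16,32): 15+16 ≤ 32 → not valid
(8,34,36): 8+34 > 36 → valid
(17,32,48): 17+32 > 48 → valid
(21,21,27): 21+21 > 27 → valid
(26,29,54): 26+29 > 54 → valid
(10,18,26): 10+18 > 26 → valid
6 of the 8 triples form a triangle.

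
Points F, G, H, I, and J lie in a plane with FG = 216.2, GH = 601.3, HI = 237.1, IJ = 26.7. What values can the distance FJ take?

The maximum is all hops collinear in one direction: 216.2 + 601.3 + 237.1 + 26.7 = 1081.3.
The longest hop is 601.3; the others sum to 480.0. Folding the others back against it leaves at least 601.3 − 480.0 = 121.3.

121.3 ≤ FJ ≤ 1081.3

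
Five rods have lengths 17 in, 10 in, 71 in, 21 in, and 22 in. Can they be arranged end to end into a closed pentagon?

For a pentagon, each side must be shorter than the sum of the others.
Here the longest side is 71, but the remaining 4 sides sum to only 70.

No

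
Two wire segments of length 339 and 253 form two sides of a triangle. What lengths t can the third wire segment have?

By the triangle inequality, t must be less than 339 + 253 = 592 and greater than |339 − 253| = 86.

86 < t < 592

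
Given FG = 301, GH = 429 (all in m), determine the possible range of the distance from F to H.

128 ≤ FH ≤ 730 m

By the triangle inequality, |301 − 429| ≤ FH ≤ 301 + 429.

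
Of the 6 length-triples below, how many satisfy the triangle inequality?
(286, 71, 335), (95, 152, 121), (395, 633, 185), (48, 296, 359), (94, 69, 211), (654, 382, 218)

2

(71,286,335): 71+286 > 335 → valid
(95,121,152): 95+121 > 152 → valid
(185,395,633): 185+395 ≤ 633 → not valid
(48,296,359): 48+296 ≤ 359 → not valid
(69,94,211): 69+94 ≤ 211 → not valid
(218,382,654): 218+382 ≤ 654 → not valid
2 of the 6 triples form a triangle.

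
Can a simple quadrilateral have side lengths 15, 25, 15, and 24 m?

A quadrilateral exists iff every side is shorter than the sum of the others — equivalently, the longest side is less than the sum of the rest.
Longest side 25 < 54 (sum of the remaining 3), so yes.

Yes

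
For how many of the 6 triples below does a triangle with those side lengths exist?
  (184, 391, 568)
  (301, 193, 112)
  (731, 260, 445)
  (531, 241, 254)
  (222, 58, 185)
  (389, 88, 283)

3

(184,391,568): 184+391 > 568 → valid
(112,193,301): 112+193 > 301 → valid
(260,445,731): 260+445 ≤ 731 → not valid
(241,254,531): 241+254 ≤ 531 → not valid
(58,185,222): 58+185 > 222 → valid
(88,283,389): 88+283 ≤ 389 → not valid
3 of the 6 triples form a triangle.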